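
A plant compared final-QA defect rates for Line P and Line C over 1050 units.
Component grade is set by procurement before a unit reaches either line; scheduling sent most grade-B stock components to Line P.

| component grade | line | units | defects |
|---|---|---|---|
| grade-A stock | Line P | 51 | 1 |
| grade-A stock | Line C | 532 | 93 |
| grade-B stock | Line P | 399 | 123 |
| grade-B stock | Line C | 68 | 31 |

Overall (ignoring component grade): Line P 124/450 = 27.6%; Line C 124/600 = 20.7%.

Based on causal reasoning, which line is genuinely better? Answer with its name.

Line P

The stratified and pooled comparisons disagree (Line P wins within each component grade; Line C wins overall), so the answer turns on the causal role of component grade.
Component grade differs across lines for reasons unrelated to any effect of the line itself, and it separately predicts the outcome — a classic confounder. We must compare within component grade levels.
Within each level — grade-A stock: 2.0% vs 17.5%; grade-B stock: 30.8% vs 45.6% — Line P is lower every time.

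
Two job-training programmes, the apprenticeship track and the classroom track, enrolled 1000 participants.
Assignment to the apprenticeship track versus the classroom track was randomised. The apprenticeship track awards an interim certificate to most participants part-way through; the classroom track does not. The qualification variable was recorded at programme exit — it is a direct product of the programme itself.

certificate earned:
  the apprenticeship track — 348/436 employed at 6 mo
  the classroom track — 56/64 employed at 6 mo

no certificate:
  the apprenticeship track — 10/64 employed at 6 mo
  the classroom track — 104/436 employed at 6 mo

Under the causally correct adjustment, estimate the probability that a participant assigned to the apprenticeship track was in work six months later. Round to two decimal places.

The stratified and pooled comparisons disagree (the classroom track wins within each qualification attained during the programme; the apprenticeship track wins overall), so the answer turns on the causal role of qualification attained during the programme.
Qualification attained during the programme is downstream of the programme. One should not condition on a consequence of treatment, so the overall rates are the right comparison.
So P(outcome | do(the apprenticeship track)) is just the pooled rate for the apprenticeship track: 358/500 = 0.716.

0.72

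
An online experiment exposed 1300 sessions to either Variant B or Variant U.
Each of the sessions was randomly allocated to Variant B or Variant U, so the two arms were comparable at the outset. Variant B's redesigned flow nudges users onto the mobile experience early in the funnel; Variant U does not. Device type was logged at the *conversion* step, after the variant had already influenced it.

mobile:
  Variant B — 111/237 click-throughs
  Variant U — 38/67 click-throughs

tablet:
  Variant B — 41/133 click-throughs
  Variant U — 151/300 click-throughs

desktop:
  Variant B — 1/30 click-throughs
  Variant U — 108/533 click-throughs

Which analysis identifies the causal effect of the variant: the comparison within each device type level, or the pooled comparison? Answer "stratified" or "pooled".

pooled

Because the variant influences device type, device type is a post-treatment mediator, not a confounder. Stratifying on it would bias the estimate; the causal effect is the crude pooled difference.
Pooled: Variant B 38.2% vs Variant U 33.0%; Variant B is higher overall.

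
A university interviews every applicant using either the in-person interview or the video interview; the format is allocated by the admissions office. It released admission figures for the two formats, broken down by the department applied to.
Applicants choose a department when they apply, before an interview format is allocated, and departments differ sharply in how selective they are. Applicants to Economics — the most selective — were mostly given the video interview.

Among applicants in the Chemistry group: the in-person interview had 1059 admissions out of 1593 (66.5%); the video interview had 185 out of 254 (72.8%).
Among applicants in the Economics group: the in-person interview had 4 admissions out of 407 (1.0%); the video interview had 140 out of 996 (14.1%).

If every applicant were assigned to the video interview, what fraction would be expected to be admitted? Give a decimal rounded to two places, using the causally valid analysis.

Department is set before the interview format has any effect — it is not caused by the interview format — and it independently drives the outcome. That makes it a confounder, so the causal comparison is within department levels.
Standardising the video interview to the population department mix: 0.568·185/254 + 0.432·140/996 = 0.475.

0.47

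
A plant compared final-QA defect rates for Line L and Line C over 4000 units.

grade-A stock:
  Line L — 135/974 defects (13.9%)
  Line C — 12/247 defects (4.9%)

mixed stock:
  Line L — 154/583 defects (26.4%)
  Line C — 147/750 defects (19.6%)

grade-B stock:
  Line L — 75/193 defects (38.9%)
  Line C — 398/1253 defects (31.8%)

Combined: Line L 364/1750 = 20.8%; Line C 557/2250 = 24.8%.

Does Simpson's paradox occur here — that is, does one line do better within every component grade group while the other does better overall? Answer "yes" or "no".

yes

Within each component grade level (grade-A stock 13.9% vs 4.9%; mixed stock 26.4% vs 19.6%; grade-B stock 38.9% vs 31.8%), Line C has the lower rate every time. Pooled: 20.8% vs 24.8% — Line L has the lower rate overall. The two comparisons disagree.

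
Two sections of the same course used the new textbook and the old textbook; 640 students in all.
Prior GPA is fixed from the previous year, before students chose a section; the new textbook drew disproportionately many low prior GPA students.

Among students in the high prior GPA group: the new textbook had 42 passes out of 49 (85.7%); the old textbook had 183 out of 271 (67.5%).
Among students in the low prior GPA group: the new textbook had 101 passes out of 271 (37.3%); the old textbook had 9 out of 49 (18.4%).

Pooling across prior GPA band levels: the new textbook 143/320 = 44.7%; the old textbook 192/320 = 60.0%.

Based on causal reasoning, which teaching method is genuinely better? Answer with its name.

Nothing the teaching method does changes prior GPA band; the imbalance is an allocation artefact. With prior GPA band also predicting the outcome, the pooled figure is confounded, and the within-stratum comparison is the causal one.
Within each level — high prior GPA: 85.7% vs 67.5%; low prior GPA: 37.3% vs 18.4% — the new textbook is higher every time.

the new textbook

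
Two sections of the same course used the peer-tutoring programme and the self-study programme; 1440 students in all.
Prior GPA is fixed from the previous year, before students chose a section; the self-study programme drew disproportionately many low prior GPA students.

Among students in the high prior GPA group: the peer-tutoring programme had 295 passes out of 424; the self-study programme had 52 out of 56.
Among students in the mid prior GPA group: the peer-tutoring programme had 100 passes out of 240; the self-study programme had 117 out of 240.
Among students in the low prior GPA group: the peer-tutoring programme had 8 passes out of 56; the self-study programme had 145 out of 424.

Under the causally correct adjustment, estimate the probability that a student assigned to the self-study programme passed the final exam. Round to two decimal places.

Since prior GPA band is a pre-existing factor (not a product of the teaching method) and it affects the outcome on its own, it is a confounder. The stratified rates, not the pooled rate, identify the causal effect.
Standardising the self-study programme to the population prior GPA band mix: 0.333·52/56 + 0.333·117/240 + 0.333·145/424 = 0.586.

0.59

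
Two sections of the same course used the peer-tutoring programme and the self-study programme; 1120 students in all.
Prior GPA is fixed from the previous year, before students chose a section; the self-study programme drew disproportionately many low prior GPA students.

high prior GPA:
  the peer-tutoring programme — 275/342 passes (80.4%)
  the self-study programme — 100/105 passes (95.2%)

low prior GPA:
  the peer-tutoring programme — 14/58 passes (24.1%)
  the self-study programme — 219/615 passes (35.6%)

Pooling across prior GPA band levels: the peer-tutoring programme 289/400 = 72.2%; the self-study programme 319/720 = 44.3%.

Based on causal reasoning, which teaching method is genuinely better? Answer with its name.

Within every prior GPA band level the self-study programme has the higher rate, yet pooled the peer-tutoring programme does — Simpson's reversal.
Here prior GPA band is a common cause — it drives both which teaching method a case falls under and the outcome. The crude comparison mixes populations; the stratum-specific rates are the causally relevant ones.
Within each level — high prior GPA: 80.4% vs 95.2%; low prior GPA: 24.1% vs 35.6% — the self-study programme is higher every time.

the self-study programme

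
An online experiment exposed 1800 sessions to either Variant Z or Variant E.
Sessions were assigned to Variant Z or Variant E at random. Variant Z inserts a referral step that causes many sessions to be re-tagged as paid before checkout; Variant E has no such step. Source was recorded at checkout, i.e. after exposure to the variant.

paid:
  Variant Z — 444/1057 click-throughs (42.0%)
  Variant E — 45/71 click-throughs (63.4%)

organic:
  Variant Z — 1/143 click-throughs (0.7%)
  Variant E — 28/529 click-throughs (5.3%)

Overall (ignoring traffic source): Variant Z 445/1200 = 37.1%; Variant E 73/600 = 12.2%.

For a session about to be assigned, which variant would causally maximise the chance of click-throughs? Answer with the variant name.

Within every traffic source level Variant E has the higher rate, yet pooled Variant Z does — Simpson's reversal.
Stratifying would compare variants among sessions the variants themselves sorted into traffic source groups — a form of selection on an intermediate. The unconditioned pooled rates give the total causal effect.
Pooled: Variant Z 37.1% vs Variant E 12.2%; Variant Z is higher overall.

Variant Z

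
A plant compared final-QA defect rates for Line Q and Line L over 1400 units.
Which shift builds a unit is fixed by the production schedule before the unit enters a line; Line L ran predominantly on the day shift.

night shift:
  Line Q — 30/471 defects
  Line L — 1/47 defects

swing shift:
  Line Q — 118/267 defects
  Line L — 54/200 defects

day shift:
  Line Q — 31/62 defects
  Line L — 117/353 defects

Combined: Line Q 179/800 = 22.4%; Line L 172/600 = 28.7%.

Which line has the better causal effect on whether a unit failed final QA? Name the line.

Line L

Nothing the line does changes shift; the imbalance is an allocation artefact. With shift also predicting the outcome, the pooled figure is confounded, and the within-stratum comparison is the causal one.
Within each level — night shift: 6.4% vs 2.1%; swing shift: 44.2% vs 27.0%; day shift: 50.0% vs 33.1% — Line L is lower every time.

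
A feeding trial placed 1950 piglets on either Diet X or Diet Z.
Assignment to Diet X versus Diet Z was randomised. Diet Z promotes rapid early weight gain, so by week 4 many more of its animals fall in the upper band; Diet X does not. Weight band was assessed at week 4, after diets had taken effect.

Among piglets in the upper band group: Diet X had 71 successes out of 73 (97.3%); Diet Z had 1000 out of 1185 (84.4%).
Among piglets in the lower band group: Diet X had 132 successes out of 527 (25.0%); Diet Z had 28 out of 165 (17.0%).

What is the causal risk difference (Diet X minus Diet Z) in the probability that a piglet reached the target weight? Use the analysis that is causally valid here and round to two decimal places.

Week-4 weight band here is a post-treatment variable shaped by the diet; conditioning on it would introduce bias rather than remove it. The overall comparison is the causal one.
The causal difference is the pooled difference: 0.338 − 0.761 = -0.423.

-0.42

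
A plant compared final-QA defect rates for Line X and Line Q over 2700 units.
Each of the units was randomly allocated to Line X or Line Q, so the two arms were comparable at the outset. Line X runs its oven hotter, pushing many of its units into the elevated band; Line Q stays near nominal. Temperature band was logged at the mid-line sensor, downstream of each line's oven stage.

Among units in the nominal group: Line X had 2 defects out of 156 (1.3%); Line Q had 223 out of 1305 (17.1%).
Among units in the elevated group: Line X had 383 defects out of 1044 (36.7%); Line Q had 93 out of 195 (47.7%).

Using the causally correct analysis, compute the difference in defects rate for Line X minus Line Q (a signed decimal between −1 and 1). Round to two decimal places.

+0.11

Within every in-process temperature band level Line X has the lower rate, yet pooled Line Q does — Simpson's reversal.
In-process temperature band here is a post-treatment variable shaped by the line; conditioning on it would introduce bias rather than remove it. The overall comparison is the causal one.
The causal difference is the pooled difference: 0.321 − 0.211 = +0.110.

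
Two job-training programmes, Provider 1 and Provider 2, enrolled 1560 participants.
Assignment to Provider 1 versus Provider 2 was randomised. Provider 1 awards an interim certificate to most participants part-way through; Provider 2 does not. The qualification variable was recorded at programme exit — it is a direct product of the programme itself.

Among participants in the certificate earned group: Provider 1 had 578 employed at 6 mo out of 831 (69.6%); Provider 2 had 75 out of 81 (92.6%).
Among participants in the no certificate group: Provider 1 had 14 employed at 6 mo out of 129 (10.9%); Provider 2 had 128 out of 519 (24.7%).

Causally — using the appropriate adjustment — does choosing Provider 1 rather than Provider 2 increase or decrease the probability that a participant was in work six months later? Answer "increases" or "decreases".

Provider 2 is higher inside every qualification attained during the programme stratum but Provider 1 is higher in aggregate. Whether to stratify depends on how qualification attained during the programme relates to the programme.
Qualification attained during the programme lies on the pathway programme → qualification attained during the programme → outcome, so adjusting for it blocks the indirect effect. For the total causal effect of programme, use the unadjusted pooled rates.
Pooled: Provider 1 61.7% vs Provider 2 33.8%; Provider 1 is higher overall.

increases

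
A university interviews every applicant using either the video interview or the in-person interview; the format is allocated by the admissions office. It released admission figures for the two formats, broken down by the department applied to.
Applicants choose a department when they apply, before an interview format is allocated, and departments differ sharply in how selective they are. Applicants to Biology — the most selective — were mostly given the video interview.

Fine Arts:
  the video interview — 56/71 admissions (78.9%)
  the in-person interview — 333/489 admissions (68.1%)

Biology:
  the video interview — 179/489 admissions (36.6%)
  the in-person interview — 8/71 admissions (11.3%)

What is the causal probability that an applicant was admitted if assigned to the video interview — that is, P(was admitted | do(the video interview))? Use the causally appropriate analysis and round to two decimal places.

The imbalance in department arose from how applicants were allocated, not from anything the interview format did; and department independently affects the outcome. The pooled gap is confounded — condition on department.
Standardising the video interview to the population department mix: 0.500·56/71 + 0.500·179/489 = 0.577.

0.58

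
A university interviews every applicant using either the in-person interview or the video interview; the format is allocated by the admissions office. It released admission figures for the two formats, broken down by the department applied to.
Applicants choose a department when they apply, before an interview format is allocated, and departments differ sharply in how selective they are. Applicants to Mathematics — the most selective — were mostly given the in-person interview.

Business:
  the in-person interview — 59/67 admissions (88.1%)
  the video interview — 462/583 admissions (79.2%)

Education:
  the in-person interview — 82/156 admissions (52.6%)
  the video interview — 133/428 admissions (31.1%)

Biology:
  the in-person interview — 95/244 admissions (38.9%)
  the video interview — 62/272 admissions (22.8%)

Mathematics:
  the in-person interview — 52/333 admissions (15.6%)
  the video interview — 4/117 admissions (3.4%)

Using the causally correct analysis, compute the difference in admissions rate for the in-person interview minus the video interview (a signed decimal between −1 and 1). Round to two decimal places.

The imbalance in department arose from how applicants were allocated, not from anything the interview format did; and department independently affects the outcome. The pooled gap is confounded — condition on department.
Adjusting over the population distribution of department: 0.295·(0.881−0.792) + 0.265·(0.526−0.311) + 0.235·(0.389−0.228) + 0.205·(0.156−0.034) = +0.146.

+0.15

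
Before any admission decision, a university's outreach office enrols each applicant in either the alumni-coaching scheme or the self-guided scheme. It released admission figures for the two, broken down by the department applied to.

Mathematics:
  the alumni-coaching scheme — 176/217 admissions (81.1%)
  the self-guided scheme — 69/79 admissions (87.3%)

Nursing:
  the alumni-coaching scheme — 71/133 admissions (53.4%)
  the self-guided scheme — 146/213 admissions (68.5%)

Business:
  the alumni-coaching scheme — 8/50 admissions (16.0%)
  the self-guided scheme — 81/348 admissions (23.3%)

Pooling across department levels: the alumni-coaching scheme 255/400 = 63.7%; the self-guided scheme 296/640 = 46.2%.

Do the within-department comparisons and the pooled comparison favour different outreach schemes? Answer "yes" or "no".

yes

Within each department level (Mathematics 81.1% vs 87.3%; Nursing 53.4% vs 68.5%; Business 16.0% vs 23.3%), the self-guided scheme has the higher rate every time. Pooled: 63.7% vs 46.2% — the alumni-coaching scheme has the higher rate overall. The two comparisons disagree.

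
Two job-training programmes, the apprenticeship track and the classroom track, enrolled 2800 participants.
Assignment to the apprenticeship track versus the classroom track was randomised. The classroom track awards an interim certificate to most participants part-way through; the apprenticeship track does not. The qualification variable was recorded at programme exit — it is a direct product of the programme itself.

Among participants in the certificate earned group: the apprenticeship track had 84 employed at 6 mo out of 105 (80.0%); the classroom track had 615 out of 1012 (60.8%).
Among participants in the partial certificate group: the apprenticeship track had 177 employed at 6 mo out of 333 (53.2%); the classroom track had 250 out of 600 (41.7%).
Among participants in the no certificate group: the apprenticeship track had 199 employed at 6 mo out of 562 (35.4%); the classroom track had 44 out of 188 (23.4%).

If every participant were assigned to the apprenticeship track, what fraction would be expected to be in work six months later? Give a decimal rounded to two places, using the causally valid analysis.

0.46

the apprenticeship track is higher inside every qualification attained during the programme stratum but the classroom track is higher in aggregate. Whether to stratify depends on how qualification attained during the programme relates to the programme.
Qualification attained during the programme is downstream of the programme. One should not condition on a consequence of treatment, so the overall rates are the right comparison.
So P(outcome | do(the apprenticeship track)) is just the pooled rate for the apprenticeship track: 460/1000 = 0.460.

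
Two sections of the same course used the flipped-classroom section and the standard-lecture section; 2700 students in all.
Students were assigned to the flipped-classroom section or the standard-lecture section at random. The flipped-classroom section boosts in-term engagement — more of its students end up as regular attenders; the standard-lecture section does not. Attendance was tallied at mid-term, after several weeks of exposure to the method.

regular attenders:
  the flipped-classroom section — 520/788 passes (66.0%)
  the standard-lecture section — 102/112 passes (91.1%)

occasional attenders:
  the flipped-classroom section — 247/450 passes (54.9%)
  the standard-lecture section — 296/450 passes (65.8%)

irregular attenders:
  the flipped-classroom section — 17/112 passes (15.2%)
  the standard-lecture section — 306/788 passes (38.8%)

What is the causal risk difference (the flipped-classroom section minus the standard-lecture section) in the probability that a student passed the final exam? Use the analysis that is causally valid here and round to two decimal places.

+0.06

The mid-term attendance-specific comparison favours the standard-lecture section throughout, but the pooled figures favour the flipped-classroom section. The question is whether to condition on mid-term attendance.
Stratifying would compare teaching methods among students the teaching methods themselves sorted into mid-term attendance groups — a form of selection on an intermediate. The unconditioned pooled rates give the total causal effect.
The causal difference is the pooled difference: 0.581 − 0.521 = +0.059.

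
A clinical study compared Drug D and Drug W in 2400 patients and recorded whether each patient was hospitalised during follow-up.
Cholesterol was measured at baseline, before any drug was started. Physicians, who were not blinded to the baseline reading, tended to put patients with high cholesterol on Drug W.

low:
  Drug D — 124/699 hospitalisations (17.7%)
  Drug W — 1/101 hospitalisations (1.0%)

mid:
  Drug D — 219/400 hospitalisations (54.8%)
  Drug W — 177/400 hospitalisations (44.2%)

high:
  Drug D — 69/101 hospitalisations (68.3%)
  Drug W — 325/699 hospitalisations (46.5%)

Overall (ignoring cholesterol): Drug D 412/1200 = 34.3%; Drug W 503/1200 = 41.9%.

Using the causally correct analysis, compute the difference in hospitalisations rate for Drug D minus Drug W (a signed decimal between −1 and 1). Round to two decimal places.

+0.16

Within every cholesterol level Drug W has the lower rate, yet pooled Drug D does — Simpson's reversal.
Cholesterol differs across drugs for reasons unrelated to any effect of the drug itself, and it separately predicts the outcome — a classic confounder. We must compare within cholesterol levels.
Adjusting over the population distribution of cholesterol: 0.333·(0.177−0.010) + 0.333·(0.547−0.443) + 0.333·(0.683−0.465) = +0.164.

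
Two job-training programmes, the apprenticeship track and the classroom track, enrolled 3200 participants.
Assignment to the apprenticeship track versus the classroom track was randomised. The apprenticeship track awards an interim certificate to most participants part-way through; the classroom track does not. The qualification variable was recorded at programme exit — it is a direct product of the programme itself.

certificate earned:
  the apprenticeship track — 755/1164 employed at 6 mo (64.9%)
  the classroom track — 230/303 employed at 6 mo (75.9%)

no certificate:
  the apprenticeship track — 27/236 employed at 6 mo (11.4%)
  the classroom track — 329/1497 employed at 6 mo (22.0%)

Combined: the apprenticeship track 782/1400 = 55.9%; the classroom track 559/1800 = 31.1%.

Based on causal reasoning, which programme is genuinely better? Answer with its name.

Within every qualification attained during the programme level the classroom track has the higher rate, yet pooled the apprenticeship track does — Simpson's reversal.
Qualification attained during the programme here is a post-treatment variable shaped by the programme; conditioning on it would introduce bias rather than remove it. The overall comparison is the causal one.
Pooled: the apprenticeship track 55.9% vs the classroom track 31.1%; the apprenticeship track is higher overall.

the apprenticeship track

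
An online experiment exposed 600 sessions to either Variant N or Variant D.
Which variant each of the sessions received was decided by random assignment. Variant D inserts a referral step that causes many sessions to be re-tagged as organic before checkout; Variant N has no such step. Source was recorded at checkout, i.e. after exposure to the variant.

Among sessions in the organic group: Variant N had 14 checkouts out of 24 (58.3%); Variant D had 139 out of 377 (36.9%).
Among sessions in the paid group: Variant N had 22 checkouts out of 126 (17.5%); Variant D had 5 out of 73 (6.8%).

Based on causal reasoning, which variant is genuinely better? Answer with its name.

The stratified and pooled comparisons disagree (Variant N wins within each traffic source; Variant D wins overall), so the answer turns on the causal role of traffic source.
Traffic source is recorded after the variant and is itself shifted by it — it sits on the causal path from variant to outcome. Conditioning on a mediator would strip out part of the effect we want; the pooled comparison gives the total causal effect.
Pooled: Variant N 24.0% vs Variant D 32.0%; Variant D is higher overall.

Variant D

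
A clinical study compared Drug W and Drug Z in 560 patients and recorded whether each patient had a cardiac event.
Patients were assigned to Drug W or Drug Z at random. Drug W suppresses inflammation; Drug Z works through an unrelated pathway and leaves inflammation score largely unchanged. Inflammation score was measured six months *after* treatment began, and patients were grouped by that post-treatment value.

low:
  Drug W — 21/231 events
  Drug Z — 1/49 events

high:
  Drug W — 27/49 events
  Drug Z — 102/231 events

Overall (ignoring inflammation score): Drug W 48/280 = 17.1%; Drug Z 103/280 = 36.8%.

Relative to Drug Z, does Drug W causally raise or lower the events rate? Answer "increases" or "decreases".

Drug Z is lower inside every inflammation score stratum but Drug W is lower in aggregate. Whether to stratify depends on how inflammation score relates to the drug.
Inflammation score is downstream of the drug. One should not condition on a consequence of treatment, so the overall rates are the right comparison.
Pooled: Drug W 17.1% vs Drug Z 36.8%; Drug W is lower overall.

decreases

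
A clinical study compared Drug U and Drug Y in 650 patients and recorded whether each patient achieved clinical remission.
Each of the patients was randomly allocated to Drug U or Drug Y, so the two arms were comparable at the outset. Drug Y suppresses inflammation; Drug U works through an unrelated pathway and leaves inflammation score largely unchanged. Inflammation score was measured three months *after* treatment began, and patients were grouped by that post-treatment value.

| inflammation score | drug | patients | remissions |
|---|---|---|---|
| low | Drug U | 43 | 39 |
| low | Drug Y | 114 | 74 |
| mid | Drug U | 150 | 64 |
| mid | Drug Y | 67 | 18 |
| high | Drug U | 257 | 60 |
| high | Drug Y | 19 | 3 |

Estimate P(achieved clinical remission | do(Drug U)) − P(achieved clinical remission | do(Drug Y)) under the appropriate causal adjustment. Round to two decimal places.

-0.11

Because the drug influences inflammation score, inflammation score is a post-treatment mediator, not a confounder. Stratifying on it would bias the estimate; the causal effect is the crude pooled difference.
The causal difference is the pooled difference: 0.362 − 0.475 = -0.113.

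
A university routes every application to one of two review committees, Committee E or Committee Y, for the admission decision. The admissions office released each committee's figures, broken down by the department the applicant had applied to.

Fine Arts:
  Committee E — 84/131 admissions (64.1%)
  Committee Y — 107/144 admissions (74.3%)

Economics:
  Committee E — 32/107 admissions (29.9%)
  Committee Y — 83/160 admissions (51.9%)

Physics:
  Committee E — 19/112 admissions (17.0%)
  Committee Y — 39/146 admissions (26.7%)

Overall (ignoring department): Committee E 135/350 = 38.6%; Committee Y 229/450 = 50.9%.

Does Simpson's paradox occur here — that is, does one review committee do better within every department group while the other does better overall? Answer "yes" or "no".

no

Within each department level (Fine Arts 64.1% vs 74.3%; Economics 29.9% vs 51.9%; Physics 17.0% vs 26.7%), Committee Y has the higher rate every time. Pooled: 38.6% vs 50.9% — Committee Y has the higher rate overall. They agree.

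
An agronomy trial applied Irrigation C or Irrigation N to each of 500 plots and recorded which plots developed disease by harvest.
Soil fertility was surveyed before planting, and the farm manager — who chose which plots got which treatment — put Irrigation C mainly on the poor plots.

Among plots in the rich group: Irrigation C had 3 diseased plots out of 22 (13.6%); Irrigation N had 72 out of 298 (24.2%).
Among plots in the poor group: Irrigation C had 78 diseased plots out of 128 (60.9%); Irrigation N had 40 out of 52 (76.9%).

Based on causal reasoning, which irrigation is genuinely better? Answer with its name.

Irrigation C is lower inside every soil fertility stratum but Irrigation N is lower in aggregate. Whether to stratify depends on how soil fertility relates to the irrigation.
Here soil fertility is a common cause — it drives both which irrigation a case falls under and the outcome. The crude comparison mixes populations; the stratum-specific rates are the causally relevant ones.
Within each level — rich: 13.6% vs 24.2%; poor: 60.9% vs 76.9% — Irrigation C is lower every time.

Irrigation C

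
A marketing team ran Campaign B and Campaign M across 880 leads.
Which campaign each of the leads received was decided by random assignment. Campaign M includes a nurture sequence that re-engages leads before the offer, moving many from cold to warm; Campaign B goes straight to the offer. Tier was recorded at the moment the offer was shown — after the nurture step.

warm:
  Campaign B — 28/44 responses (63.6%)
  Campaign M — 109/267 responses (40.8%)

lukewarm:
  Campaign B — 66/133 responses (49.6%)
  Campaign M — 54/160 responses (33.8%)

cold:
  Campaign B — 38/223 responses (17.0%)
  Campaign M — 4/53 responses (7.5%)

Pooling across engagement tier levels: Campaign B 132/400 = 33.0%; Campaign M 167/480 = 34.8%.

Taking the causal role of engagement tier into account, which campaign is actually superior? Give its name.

Campaign B is higher inside every engagement tier stratum but Campaign M is higher in aggregate. Whether to stratify depends on how engagement tier relates to the campaign.
Engagement tier lies on the pathway campaign → engagement tier → outcome, so adjusting for it blocks the indirect effect. For the total causal effect of campaign, use the unadjusted pooled rates.
Pooled: Campaign B 33.0% vs Campaign M 34.8%; Campaign M is higher overall.

Campaign M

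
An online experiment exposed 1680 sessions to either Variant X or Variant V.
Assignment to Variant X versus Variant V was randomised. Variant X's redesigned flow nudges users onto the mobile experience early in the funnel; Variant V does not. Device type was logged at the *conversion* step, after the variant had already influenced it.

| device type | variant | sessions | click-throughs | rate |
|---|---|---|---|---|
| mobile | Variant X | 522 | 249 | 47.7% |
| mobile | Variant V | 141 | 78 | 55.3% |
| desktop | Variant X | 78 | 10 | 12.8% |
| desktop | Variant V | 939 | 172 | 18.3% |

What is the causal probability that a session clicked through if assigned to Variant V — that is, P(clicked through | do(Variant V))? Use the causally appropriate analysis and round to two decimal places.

Variant V is higher inside every device type stratum but Variant X is higher in aggregate. Whether to stratify depends on how device type relates to the variant.
Device type lies on the pathway variant → device type → outcome, so adjusting for it blocks the indirect effect. For the total causal effect of variant, use the unadjusted pooled rates.
So P(outcome | do(Variant V)) is just the pooled rate for Variant V: 250/1080 = 0.231.

0.23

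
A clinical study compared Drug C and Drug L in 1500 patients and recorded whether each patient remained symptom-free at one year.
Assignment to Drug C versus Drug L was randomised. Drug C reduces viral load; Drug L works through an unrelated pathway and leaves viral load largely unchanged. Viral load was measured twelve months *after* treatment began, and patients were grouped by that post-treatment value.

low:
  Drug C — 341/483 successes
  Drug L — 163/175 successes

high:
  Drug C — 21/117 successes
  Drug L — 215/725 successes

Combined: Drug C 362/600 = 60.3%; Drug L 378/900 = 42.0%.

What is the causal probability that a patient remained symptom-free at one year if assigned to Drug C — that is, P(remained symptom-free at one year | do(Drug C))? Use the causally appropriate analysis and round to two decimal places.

0.60

Viral load lies on the pathway drug → viral load → outcome, so adjusting for it blocks the indirect effect. For the total causal effect of drug, use the unadjusted pooled rates.
So P(outcome | do(Drug C)) is just the pooled rate for Drug C: 362/600 = 0.603.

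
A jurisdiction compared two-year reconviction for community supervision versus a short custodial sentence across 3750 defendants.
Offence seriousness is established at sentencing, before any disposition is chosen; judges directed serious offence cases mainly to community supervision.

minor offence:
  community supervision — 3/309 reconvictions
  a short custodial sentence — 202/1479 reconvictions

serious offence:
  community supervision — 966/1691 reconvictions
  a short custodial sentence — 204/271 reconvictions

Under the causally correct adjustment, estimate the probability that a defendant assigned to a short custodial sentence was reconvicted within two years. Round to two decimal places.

Nothing the disposition does changes offence seriousness; the imbalance is an allocation artefact. With offence seriousness also predicting the outcome, the pooled figure is confounded, and the within-stratum comparison is the causal one.
Standardising a short custodial sentence to the population offence seriousness mix: 0.477·202/1479 + 0.523·204/271 = 0.459.

0.46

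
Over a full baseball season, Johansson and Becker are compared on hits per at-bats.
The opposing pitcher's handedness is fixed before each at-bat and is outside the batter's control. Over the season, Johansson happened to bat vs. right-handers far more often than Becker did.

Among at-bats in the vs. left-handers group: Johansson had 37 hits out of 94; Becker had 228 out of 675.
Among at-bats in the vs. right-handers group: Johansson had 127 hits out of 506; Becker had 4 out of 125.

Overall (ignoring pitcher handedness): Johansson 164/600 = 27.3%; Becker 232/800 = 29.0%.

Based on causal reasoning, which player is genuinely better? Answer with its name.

Johansson

Pitcher handedness differs across players for reasons unrelated to any effect of the player itself, and it separately predicts the outcome — a classic confounder. We must compare within pitcher handedness levels.
Within each level — vs. left-handers: 39.4% vs 33.8%; vs. right-handers: 25.1% vs 3.2% — Johansson is higher every time.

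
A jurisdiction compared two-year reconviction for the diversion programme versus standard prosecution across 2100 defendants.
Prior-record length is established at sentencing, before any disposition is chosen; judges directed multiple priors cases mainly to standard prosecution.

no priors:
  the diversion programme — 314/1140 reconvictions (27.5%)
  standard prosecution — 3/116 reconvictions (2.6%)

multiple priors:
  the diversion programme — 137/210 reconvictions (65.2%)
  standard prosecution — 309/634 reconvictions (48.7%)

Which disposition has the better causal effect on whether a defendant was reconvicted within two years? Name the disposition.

standard prosecution

The prior-record length-specific comparison favours standard prosecution throughout, but the pooled figures favour the diversion programme. The question is whether to condition on prior-record length.
Here prior-record length is a common cause — it drives both which disposition a case falls under and the outcome. The crude comparison mixes populations; the stratum-specific rates are the causally relevant ones.
Within each level — no priors: 27.5% vs 2.6%; multiple priors: 65.2% vs 48.7% — standard prosecution is lower every time.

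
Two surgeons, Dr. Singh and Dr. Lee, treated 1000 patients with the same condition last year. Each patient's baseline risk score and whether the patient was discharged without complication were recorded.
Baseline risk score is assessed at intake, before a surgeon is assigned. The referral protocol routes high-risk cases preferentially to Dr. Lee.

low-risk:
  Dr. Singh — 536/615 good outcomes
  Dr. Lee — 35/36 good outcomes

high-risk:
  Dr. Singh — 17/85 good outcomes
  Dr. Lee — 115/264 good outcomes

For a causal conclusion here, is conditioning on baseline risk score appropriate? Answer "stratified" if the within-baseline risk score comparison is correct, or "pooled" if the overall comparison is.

Baseline risk score satisfies the back-door criterion: it is not a descendant of the surgeon, and it blocks the spurious path from surgeon to outcome. Adjusting for it (i.e., using the within-baseline risk score rates) gives the causal effect.
Within each level — low-risk: 87.2% vs 97.2%; high-risk: 20.0% vs 43.6% — Dr. Lee is higher every time.

stratified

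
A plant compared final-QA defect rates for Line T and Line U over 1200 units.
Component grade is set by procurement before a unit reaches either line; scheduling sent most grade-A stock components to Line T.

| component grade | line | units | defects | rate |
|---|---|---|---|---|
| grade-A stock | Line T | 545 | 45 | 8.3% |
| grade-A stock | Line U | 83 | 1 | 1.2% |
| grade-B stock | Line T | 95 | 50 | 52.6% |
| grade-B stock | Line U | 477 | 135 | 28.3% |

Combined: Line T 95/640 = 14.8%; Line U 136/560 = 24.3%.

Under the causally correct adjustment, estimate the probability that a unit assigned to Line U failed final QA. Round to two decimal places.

Within every component grade level Line U has the lower rate, yet pooled Line T does — Simpson's reversal.
Since component grade is a pre-existing factor (not a product of the line) and it affects the outcome on its own, it is a confounder. The stratified rates, not the pooled rate, identify the causal effect.
Standardising Line U to the population component grade mix: 0.523·1/83 + 0.477·135/477 = 0.141.

0.14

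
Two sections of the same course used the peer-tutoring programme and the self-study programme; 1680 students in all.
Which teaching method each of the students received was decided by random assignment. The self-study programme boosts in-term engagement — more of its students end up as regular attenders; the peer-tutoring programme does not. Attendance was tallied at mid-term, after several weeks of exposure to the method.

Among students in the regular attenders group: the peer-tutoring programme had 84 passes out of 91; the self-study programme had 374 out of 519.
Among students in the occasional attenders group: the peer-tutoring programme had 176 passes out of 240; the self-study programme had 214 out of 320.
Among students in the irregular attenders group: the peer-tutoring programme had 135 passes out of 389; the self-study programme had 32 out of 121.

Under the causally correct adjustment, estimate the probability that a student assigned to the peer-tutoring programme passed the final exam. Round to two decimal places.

Mid-term attendance lies on the pathway teaching method → mid-term attendance → outcome, so adjusting for it blocks the indirect effect. For the total causal effect of teaching method, use the unadjusted pooled rates.
So P(outcome | do(the peer-tutoring programme)) is just the pooled rate for the peer-tutoring programme: 395/720 = 0.549.

0.55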